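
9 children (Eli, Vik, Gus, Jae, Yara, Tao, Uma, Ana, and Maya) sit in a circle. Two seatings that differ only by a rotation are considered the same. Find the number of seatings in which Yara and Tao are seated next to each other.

10080

Glue Yara and Tao into a block (2 internal orders). Seating 8 units around a circle gives (7)! arrangements.
So 2 × (7)! = 2 × 5040 = 10080.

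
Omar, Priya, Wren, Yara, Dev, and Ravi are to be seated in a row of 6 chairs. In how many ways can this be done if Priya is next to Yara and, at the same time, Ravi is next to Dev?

Treat {Priya,Yara} as one block (2 orders) and {Ravi,Dev} as another (2 orders).
That leaves 4 units to arrange: 2 × 2 × 4! = 4 × 24 = 96.

96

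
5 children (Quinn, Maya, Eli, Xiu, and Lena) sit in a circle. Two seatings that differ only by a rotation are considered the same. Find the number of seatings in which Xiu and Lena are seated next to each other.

12

Treat {Xiu, Lena} as one unit (2 internal orders) and seat the resulting 4 units around the table: (3)! circular arrangements.
So 2 × (3)! = 2 × 6 = 12.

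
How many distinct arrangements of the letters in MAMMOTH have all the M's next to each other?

Treat the 3 copies of M as a single block. The multiset to arrange is then {MMM, A, H, O, T}, 5 items in all.
All 5 items are distinct, so there are (5)! = 120 arrangements.

120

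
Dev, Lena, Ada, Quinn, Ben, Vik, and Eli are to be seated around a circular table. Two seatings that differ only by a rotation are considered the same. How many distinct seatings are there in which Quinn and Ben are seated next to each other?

Treat {Quinn, Ben} as one unit (2 internal orders) and seat the resulting 6 units around the table: (5)! circular arrangements.
So 2 × (5)! = 2 × 120 = 240.

240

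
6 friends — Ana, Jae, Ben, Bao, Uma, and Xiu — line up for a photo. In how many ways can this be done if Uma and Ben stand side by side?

Glue Uma and Ben into one block (2 internal orders), leaving 5 units to arrange in a row.
That gives 2 × 5! = 2 × 120 = 240.

240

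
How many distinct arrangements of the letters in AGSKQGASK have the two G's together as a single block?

5040

Treat the 2 copies of G as a single block. The multiset to arrange is then {GG, A, A, K, K, Q, S, S}, 8 items in all.
That gives (8)!/(2!·2!·2!) = 5040 arrangements.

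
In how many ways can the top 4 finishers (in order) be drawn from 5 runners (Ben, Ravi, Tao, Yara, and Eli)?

This is an ordered selection of 4 from 5: P(5,4).
That gives 5 × 4 × 3 × 2 = 120.

120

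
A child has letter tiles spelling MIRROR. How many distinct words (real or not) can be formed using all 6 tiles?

120

The 6 letters of MIRROR have repeats: R appearing 3 times.
So there are 6! / (3!) = 120 distinguishable arrangements.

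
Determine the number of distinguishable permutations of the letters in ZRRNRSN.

420

Letter multiplicities in ZRRNRSN: N×2, R×3, S×1, Z×1.
Dividing 7! = 5040 by 3!·2! = 12 for the repeated letters gives 420.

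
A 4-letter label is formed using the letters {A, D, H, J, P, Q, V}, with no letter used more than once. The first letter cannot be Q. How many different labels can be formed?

The first letter has 7−1 = 6 choices (anything except Q).
The remaining 3 letters are filled from the other 6 symbols without repetition: 6 × 5 × 4 = 120.
Total: 6 × 120 = 720.

720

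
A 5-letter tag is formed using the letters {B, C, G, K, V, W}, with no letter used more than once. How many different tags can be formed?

This is a permutation of 5 out of 6: P(6,5) = 6!/1!.
That product is 6 × 5 × 4 × 3 × 2 = 720.

720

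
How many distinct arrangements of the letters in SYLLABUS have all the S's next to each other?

2520

Treat the 2 copies of S as a single block. The multiset to arrange is then {SS, A, B, L, L, U, Y}, 7 items in all.
That gives (7)!/(2!) = 2520 arrangements.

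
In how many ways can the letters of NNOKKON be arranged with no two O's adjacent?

150

Total arrangements of NNOKKON: 7!/(3!·2!·2!) = 210.
If the two O's are adjacent, glue them into one block, leaving 6 items to arrange: (6)!/(3!·2!) = 60 ways.
Subtracting, 210 − 60 = 150 arrangements keep the O's apart.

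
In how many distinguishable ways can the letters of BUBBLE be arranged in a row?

120

The 6 letters of BUBBLE have repeats: B appearing 3 times.
Dividing 6! = 720 by 3! = 6 for the repeated letters gives 120.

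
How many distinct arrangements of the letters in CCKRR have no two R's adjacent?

Total arrangements of CCKRR: 5!/(2!·2!) = 30.
If the two R's are adjacent, glue them into one block, leaving 4 items to arrange: (4)!/(2!) = 12 ways.
Hence 30 − 12 = 18.

18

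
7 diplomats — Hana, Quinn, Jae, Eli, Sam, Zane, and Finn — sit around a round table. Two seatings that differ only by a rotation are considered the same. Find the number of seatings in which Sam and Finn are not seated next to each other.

All circular seatings of 7 people number (6)! = 720.
Seatings with Sam beside Finn: treat them as a block with 2 internal orders, giving 2 × (5)! = 240.
Subtracting, 720 − 240 = 480.

480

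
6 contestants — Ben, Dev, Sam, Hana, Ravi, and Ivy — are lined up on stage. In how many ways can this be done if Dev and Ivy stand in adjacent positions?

Glue Dev and Ivy into one block (2 internal orders), leaving 5 units to arrange in a row.
So the count is 2·(5)! = 240.

240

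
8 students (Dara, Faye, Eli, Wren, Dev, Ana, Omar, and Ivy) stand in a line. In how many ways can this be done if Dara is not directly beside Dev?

30240

Of the 8! = 40320 arrangements, those with Dara and Dev adjacent number 2 × 7! = 10080 (treat the pair as a block with 2 internal orders).
Complementary counting: 40320 − 10080 = 30240.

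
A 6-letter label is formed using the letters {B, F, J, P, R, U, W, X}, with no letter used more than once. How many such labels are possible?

Choose and order 6 of the 8 symbols: the first letter has 8 options, the next 7, and so on down to 3.
That product is 8 × 7 × 6 × 5 × 4 × 3 = 20160.

20160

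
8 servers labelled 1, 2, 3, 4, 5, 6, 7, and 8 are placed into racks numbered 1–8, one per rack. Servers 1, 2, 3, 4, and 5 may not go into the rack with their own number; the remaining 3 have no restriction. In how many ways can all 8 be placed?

21234

Let Aᵢ (for 1 ≤ i ≤ 5) be the placements that put server i in its forbidden rack. Any j of these fix j positions, leaving (8−j)! ways to fill the rest, and there are C(5,j) ways to pick which j.
By inclusion–exclusion, the number of valid placements is Σ_{j=0}^{5} (−1)^j C(5,j)·(8−j)!.
Computing: 40320 − 25200 + 7200 − 1200 + 120 − 6 = 21234.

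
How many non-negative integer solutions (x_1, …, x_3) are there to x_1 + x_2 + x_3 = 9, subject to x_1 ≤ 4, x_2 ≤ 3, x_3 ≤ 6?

14

Without the upper bounds there are C(11,2) = 55 ways to split 9 among 3 variables.
Subtract solutions that violate a single cap (substitute x_i' = x_i − (cap_i+1)): x_1 ≥ 5 gives C(6,2) = 15; x_2 ≥ 4 gives C(7,2) = 21; x_3 ≥ 7 gives C(4,2) = 6. Together 42.
Add back pairs where two caps are both exceeded: 1 + 0 + 0 = 1.
By inclusion–exclusion the count is 55 − 42 + 1 = 14.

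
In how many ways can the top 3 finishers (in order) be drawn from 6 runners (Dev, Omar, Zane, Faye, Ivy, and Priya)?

120

This is an ordered selection of 3 from 6: P(6,3).
That gives 6 × 5 × 4 = 120.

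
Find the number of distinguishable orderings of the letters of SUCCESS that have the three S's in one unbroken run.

Treat the 3 copies of S as a single block. The multiset to arrange is then {SSS, C, C, E, U}, 5 items in all.
That gives (5)!/(2!) = 60 arrangements.

60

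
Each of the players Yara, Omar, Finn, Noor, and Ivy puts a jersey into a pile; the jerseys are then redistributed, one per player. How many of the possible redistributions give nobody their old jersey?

This is the derangement count D_5: permutations of 5 items with no fixed point.
By inclusion–exclusion this is Σ_{j=0}^{5} (−1)^j C(5,j)·(5−j)!.
Computing: 120 − 120 + 60 − 20 + 5 − 1 = 44.

44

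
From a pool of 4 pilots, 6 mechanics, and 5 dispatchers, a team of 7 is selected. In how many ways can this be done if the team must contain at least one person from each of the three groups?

Total 7-person selections from all 15: C(15,7) = 6435.
Subtract selections that omit an entire group: no pilots → C(11,7) = 330; no mechanics → C(9,7) = 36; no dispatchers → C(10,7) = 120.
Add back selections omitting two groups (i.e. drawn from a single group): C(4,7) + C(6,7) + C(5,7) = 0.
By inclusion–exclusion: 6435 − 486 + 0 = 5949.

5949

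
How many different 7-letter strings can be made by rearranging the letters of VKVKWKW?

VKVKWKW has 7 letters with K appearing 3 times, V appearing twice, and W appearing twice.
The number of distinct arrangements is 7!/(3!·2!·2!) = 5040/24 = 210.

210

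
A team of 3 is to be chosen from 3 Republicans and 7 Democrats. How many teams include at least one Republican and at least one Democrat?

Total 3-person selections from all 10: C(10,3) = 120.
Subtract selections that omit an entire group: no Republicans → C(7,3) = 35; no Democrats → C(3,3) = 1.
Both groups omitted at once is impossible, so 120 − 36 = 84.

84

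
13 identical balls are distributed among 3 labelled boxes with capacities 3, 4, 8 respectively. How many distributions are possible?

6

Ignoring the caps, the number of non-negative solutions to x_1+…+x_3 = 13 is C(15,2) = 105.
Subtract solutions that violate a single cap (substitute x_i' = x_i − (cap_i+1)): x_1 ≥ 4 gives C(11,2) = 55; x_2 ≥ 5 gives C(10,2) = 45; x_3 ≥ 9 gives C(6,2) = 15. Together 115.
Add back pairs where two caps are both exceeded: 15 + 1 + 0 = 16.
By inclusion–exclusion the count is 105 − 115 + 16 = 6.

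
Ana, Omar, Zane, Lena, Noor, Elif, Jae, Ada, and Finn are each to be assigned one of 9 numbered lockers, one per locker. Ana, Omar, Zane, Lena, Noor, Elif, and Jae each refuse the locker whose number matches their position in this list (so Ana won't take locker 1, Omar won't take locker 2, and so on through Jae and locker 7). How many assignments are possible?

Let Aᵢ (for 1 ≤ i ≤ 7) be the placements that put person i in their forbidden locker. Any j of these fix j positions, leaving (9−j)! ways to fill the rest, and there are C(7,j) ways to pick which j.
By inclusion–exclusion, the number of valid placements is Σ_{j=0}^{7} (−1)^j C(7,j)·(9−j)!.
Computing: 362880 − 282240 + 105840 − 25200 + 4200 − 504 + 42 − 2 = 165016.

165016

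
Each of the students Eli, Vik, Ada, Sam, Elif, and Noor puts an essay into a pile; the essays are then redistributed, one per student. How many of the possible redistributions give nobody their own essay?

This is the derangement count D_6: permutations of 6 items with no fixed point.
By inclusion–exclusion this is Σ_{j=0}^{6} (−1)^j C(6,j)·(6−j)!.
Computing: 720 − 720 + 360 − 120 + 30 − 6 + 1 = 265.

265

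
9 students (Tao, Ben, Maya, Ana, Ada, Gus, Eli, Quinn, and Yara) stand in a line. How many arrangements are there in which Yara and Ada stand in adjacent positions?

Place the 7 others and the Yara-Ada pair as 8 objects in a line; the pair has 2 internal arrangements.
That gives 2 × 8! = 2 × 40320 = 80640.

80640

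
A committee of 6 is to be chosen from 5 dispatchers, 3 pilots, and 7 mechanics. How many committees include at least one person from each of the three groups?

Unrestricted: C(15,6) = 5005 ways to pick any 6 of the 15.
Subtract selections that omit an entire group: no dispatchers → C(10,6) = 210; no pilots → C(12,6) = 924; no mechanics → C(8,6) = 28.
Add back selections omitting two groups (i.e. drawn from a single group): C(5,6) + C(3,6) + C(7,6) = 7.
By inclusion–exclusion: 5005 − 1162 + 7 = 3850.

3850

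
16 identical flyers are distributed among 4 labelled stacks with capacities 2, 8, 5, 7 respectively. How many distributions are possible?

63

Ignoring the caps, the number of non-negative solutions to x_1+…+x_4 = 16 is C(19,3) = 969.
Subtract solutions that violate a single cap (substitute x_i' = x_i − (cap_i+1)): x_1 ≥ 3 gives C(16,3) = 560; x_2 ≥ 9 gives C(10,3) = 120; x_3 ≥ 6 gives C(13,3) = 286; x_4 ≥ 8 gives C(11,3) = 165. Together 1131.
Add back pairs where two caps are both exceeded: 35 + 120 + 56 + 4 + 0 + 10 = 225.
By inclusion–exclusion the count is 969 − 1131 + 225 = 63.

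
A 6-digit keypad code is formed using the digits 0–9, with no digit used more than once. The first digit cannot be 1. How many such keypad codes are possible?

The first digit has 10−1 = 9 choices (anything except 1).
The remaining 5 digits are filled from the other 9 symbols without repetition: 9 × 8 × 7 × 6 × 5 = 15120.
Total: 9 × 15120 = 136080.

136080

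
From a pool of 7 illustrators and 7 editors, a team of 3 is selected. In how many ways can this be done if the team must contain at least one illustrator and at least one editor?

With no constraint there are C(14,3) = 364 possible selections.
Selections missing a whole group: no illustrators → C(7,3) = 35; no editors → C(7,3) = 35.
Both groups omitted at once is impossible, so 364 − 70 = 294.

294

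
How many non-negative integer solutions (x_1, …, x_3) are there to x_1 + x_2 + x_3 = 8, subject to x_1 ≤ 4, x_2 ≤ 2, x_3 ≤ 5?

9

By stars and bars, unrestricted non-negative solutions to x_1+…+x_3 = 8 number C(8+2,2) = 45.
Subtract solutions that violate a single cap (substitute x_i' = x_i − (cap_i+1)): x_1 ≥ 5 gives C(5,2) = 10; x_2 ≥ 3 gives C(7,2) = 21; x_3 ≥ 6 gives C(4,2) = 6. Together 37.
Add back pairs where two caps are both exceeded: 1 + 0 + 0 = 1.
By inclusion–exclusion the count is 45 − 37 + 1 = 9.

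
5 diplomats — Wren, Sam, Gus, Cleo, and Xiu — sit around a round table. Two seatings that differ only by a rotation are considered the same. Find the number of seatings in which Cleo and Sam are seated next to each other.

12

Treat {Cleo, Sam} as one unit (2 internal orders) and seat the resulting 4 units around the table: (3)! circular arrangements.
So 2 × (3)! = 2 × 6 = 12.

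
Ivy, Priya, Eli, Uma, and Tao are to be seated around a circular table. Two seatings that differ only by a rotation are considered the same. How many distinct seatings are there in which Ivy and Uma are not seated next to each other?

Without the restriction there are (4)! = 24 seatings.
Those with Ivy next to Uma: fuse the pair into one unit and seat 4 units around a circle — 2·(3)! = 12.
Subtracting, 24 − 12 = 12.

12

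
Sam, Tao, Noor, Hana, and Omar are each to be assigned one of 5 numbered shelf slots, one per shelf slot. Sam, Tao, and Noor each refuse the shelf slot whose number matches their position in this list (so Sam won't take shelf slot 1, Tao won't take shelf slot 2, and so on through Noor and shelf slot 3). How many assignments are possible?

64

Let Aᵢ (for i ∈ {1, 2, 3}) be the placements that put person i in their forbidden shelf slot. Any j of these fix j positions, leaving (5−j)! ways to fill the rest, and there are C(3,j) ways to pick which j.
By inclusion–exclusion, the number of valid placements is Σ_{j=0}^{3} (−1)^j C(3,j)·(5−j)!.
Computing: 120 − 72 + 18 − 2 = 64.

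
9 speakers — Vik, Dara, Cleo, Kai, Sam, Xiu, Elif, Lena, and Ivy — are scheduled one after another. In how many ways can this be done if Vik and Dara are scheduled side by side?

Place the 7 others and the Vik-Dara pair as 8 objects in a line; the pair has 2 internal arrangements.
So the count is 2·(8)! = 80640.

80640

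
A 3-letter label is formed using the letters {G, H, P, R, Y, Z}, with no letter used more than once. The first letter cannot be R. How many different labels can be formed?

The first letter has 6−1 = 5 choices (anything except R).
The remaining 2 letters are filled from the other 5 symbols without repetition: 5 × 4 = 20.
Total: 5 × 20 = 100.

100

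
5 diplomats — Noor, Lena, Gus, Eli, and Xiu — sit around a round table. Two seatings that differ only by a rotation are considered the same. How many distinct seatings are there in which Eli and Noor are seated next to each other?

12

Glue Eli and Noor into a block (2 internal orders). Seating 4 units around a circle gives (3)! arrangements.
So 2 × (3)! = 2 × 6 = 12.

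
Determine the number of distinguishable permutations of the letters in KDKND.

Letter multiplicities in KDKND: D×2, K×2, N×1.
So there are 5! / (2!·2!) = 30 distinguishable arrangements.

30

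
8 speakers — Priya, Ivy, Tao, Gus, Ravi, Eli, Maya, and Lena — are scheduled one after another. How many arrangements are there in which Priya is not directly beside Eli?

30240

Of the 8! = 40320 arrangements, those with Priya and Eli adjacent number 2 × 7! = 10080 (treat the pair as a block with 2 internal orders).
So 40320 − 10080 = 30240 arrangements keep them apart.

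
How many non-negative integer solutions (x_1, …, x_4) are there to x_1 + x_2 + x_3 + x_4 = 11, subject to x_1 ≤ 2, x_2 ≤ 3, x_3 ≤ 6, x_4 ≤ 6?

54

By stars and bars, unrestricted non-negative solutions to x_1+…+x_4 = 11 number C(11+3,3) = 364.
Subtract solutions that violate a single cap (substitute x_i' = x_i − (cap_i+1)): x_1 ≥ 3 gives C(11,3) = 165; x_2 ≥ 4 gives C(10,3) = 120; x_3 ≥ 7 gives C(7,3) = 35; x_4 ≥ 7 gives C(7,3) = 35. Together 355.
Add back pairs where two caps are both exceeded: 35 + 4 + 4 + 1 + 1 + 0 = 45.
By inclusion–exclusion the count is 364 − 355 + 45 = 54.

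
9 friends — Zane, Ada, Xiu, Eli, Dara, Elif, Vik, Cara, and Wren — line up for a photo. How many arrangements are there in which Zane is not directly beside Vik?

Of the 9! = 362880 arrangements, those with Zane and Vik adjacent number 2 × 8! = 80640 (treat the pair as a block with 2 internal orders).
So 362880 − 80640 = 282240 arrangements keep them apart.

282240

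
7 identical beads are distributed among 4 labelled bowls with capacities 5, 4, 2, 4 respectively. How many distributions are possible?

By stars and bars, unrestricted non-negative solutions to x_1+…+x_4 = 7 number C(7+3,3) = 120.
Subtract solutions that violate a single cap (substitute x_i' = x_i − (cap_i+1)): x_1 ≥ 6 gives C(4,3) = 4; x_2 ≥ 5 gives C(5,3) = 10; x_3 ≥ 3 gives C(7,3) = 35; x_4 ≥ 5 gives C(5,3) = 10. Together 59.
No two caps can be exceeded simultaneously, so the pair terms are all 0.
By inclusion–exclusion the count is 120 − 59 + 0 = 61.

61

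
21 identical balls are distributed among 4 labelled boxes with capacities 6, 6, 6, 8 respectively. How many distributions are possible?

56

By stars and bars, unrestricted non-negative solutions to x_1+…+x_4 = 21 number C(21+3,3) = 2024.
Subtract solutions that violate a single cap (substitute x_i' = x_i − (cap_i+1)): x_1 ≥ 7 gives C(17,3) = 680; x_2 ≥ 7 gives C(17,3) = 680; x_3 ≥ 7 gives C(17,3) = 680; x_4 ≥ 9 gives C(15,3) = 455. Together 2495.
Add back pairs where two caps are both exceeded: 120 + 120 + 56 + 120 + 56 + 56 = 528.
Subtract triples: 1 + 0 + 0 + 0 = 1.
By inclusion–exclusion the count is 2024 − 2495 + 528 − 1 = 56.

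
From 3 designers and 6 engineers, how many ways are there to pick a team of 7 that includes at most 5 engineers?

33

Split by how many engineers are chosen (0 through 5).
Sum: C(6,0)·C(3,7) + C(6,1)·C(3,6) + C(6,2)·C(3,5) + C(6,3)·C(3,4) + C(6,4)·C(3,3) + C(6,5)·C(3,2) = 0 + 0 + 0 + 0 + 15 + 18 = 33.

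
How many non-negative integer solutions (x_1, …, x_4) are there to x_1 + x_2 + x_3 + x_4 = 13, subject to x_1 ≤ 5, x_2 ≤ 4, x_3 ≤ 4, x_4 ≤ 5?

Without the upper bounds there are C(16,3) = 560 ways to split 13 among 4 variables.
Subtract solutions that violate a single cap (substitute x_i' = x_i − (cap_i+1)): x_1 ≥ 6 gives C(10,3) = 120; x_2 ≥ 5 gives C(11,3) = 165; x_3 ≥ 5 gives C(11,3) = 165; x_4 ≥ 6 gives C(10,3) = 120. Together 570.
Add back pairs where two caps are both exceeded: 10 + 10 + 4 + 20 + 10 + 10 = 64.
By inclusion–exclusion the count is 560 − 570 + 64 = 54.

54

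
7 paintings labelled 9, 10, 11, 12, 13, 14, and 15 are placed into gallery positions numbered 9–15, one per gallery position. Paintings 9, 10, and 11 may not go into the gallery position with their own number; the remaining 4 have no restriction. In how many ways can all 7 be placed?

3216

Let Aᵢ (for i ∈ {9, 10, 11}) be the placements that put painting i in its forbidden gallery position. Any j of these fix j positions, leaving (7−j)! ways to fill the rest, and there are C(3,j) ways to pick which j.
By inclusion–exclusion, the number of valid placements is Σ_{j=0}^{3} (−1)^j C(3,j)·(7−j)!.
Computing: 5040 − 2160 + 360 − 24 = 3216.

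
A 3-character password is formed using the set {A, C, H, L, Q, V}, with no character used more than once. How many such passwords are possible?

120

This is a permutation of 3 out of 6: P(6,3) = 6!/3!.
6 × 5 × 4 = 120.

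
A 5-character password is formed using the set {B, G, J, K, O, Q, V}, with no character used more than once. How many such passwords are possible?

2520

Choose and order 5 of the 7 symbols: the first character has 7 options, the next 6, and so on down to 3.
7 × 6 × 5 × 4 × 3 = 2520.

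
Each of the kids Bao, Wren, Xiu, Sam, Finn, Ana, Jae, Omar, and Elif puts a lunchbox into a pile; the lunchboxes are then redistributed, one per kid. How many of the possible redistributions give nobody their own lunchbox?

133496

Let Aᵢ be the assignments in which kid i gets their own lunchbox. We want the size of the complement of A₁∪…∪A_9.
By inclusion–exclusion this is Σ_{j=0}^{9} (−1)^j C(9,j)·(9−j)!.
Computing: 362880 − 362880 + 181440 − 60480 + 15120 − 3024 + 504 − 72 + 9 − 1 = 133496.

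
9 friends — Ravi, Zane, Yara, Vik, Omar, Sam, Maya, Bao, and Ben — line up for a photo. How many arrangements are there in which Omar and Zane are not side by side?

Of the 9! = 362880 arrangements, those with Omar and Zane adjacent number 2 × 8! = 80640 (treat the pair as a block with 2 internal orders).
Complementary counting: 362880 − 80640 = 282240.

282240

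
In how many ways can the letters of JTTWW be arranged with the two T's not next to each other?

Total arrangements of JTTWW: 5!/(2!·2!) = 30.
If the two T's are adjacent, glue them into one block, leaving 4 items to arrange: (4)!/(2!) = 12 ways.
Hence 30 − 12 = 18.

18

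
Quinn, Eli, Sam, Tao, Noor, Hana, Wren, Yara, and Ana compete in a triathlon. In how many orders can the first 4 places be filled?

3024

This is an ordered selection of 4 from 9: P(9,4).
That gives 9 × 8 × 7 × 6 = 3024.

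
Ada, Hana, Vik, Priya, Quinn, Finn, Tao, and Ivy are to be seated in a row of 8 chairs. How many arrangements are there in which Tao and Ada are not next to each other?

30240

There are 8! = 40320 arrangements in all. If Tao and Ada are adjacent, merging them into one block gives 2·(7)! = 10080 arrangements.
Complementary counting: 40320 − 10080 = 30240.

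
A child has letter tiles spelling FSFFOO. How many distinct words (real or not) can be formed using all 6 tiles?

60

FSFFOO has 6 letters with F appearing 3 times and O appearing twice.
So there are 6! / (3!·2!) = 60 distinguishable arrangements.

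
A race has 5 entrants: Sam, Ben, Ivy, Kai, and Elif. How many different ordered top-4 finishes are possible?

There are 5 choices for 1st place, 4 for 2nd, and so on down to 2 for position 4.
That gives 5 × 4 × 3 × 2 = 120.

120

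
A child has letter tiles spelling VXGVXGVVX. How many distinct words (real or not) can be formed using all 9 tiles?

1260

VXGVXGVVX has 9 letters with G appearing twice, V appearing 4 times, and X appearing 3 times.
So there are 9! / (4!·3!·2!) = 1260 distinguishable arrangements.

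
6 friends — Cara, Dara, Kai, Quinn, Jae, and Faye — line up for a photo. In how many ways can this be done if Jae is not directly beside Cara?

There are 6! = 720 arrangements in all. If Jae and Cara are adjacent, merging them into one block gives 2·(5)! = 240 arrangements.
So 720 − 240 = 480 arrangements keep them apart.

480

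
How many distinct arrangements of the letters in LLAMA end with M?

6

With the last slot taken by M, it remains to arrange the other 4 letters (LLAA).
Those 4 letters have A appearing twice and L appearing twice, giving (4)!/(2!·2!) = 6.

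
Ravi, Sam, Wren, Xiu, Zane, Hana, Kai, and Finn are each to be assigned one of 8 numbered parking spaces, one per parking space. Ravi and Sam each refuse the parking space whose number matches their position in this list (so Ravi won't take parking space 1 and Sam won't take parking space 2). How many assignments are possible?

Let Aᵢ (for i ∈ {1, 2}) be the placements that put person i in their forbidden parking space. Any j of these fix j positions, leaving (8−j)! ways to fill the rest, and there are C(2,j) ways to pick which j.
By inclusion–exclusion, the number of valid placements is Σ_{j=0}^{2} (−1)^j C(2,j)·(8−j)!.
Computing: 40320 − 10080 + 720 = 30960.

30960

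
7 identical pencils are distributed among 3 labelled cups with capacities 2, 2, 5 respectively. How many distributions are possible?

Without the upper bounds there are C(9,2) = 36 ways to split 7 among 3 cups.
Subtract solutions that violate a single cap (substitute x_i' = x_i − (cap_i+1)): x_1 ≥ 3 gives C(6,2) = 15; x_2 ≥ 3 gives C(6,2) = 15; x_3 ≥ 6 gives C(3,2) = 3. Together 33.
Add back pairs where two caps are both exceeded: 3 + 0 + 0 = 3.
By inclusion–exclusion the count is 36 − 33 + 3 = 6.

6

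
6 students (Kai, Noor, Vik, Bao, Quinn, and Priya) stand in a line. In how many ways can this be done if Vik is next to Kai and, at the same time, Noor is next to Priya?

Treat {Vik,Kai} as one block (2 orders) and {Noor,Priya} as another (2 orders).
That leaves 4 units to arrange: 2 × 2 × 4! = 4 × 24 = 96.

96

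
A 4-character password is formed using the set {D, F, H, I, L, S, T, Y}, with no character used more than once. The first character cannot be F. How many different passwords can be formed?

1470

The first character has 8−1 = 7 choices (anything except F).
The remaining 3 characters are filled from the other 7 symbols without repetition: 7 × 6 × 5 = 210.
Total: 7 × 210 = 1470.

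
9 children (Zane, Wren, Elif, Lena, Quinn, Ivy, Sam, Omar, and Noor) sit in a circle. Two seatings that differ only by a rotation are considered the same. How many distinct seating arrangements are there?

Fix one person's seat to break rotational symmetry; the remaining 8 people can be arranged in (8)! = 40320 ways.

40320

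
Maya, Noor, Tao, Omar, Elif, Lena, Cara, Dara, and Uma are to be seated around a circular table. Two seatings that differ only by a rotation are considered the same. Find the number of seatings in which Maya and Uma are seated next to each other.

Glue Maya and Uma into a block (2 internal orders). Seating 8 units around a circle gives (7)! arrangements.
So 2 × (7)! = 2 × 5040 = 10080.

10080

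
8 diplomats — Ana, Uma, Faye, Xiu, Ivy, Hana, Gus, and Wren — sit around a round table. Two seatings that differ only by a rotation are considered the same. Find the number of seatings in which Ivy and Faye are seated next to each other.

Glue Ivy and Faye into a block (2 internal orders). Seating 7 units around a circle gives (6)! arrangements.
So 2 × (6)! = 2 × 720 = 1440.

1440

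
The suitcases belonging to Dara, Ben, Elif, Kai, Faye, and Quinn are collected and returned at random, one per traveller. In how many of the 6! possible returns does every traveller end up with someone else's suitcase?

265

Let Aᵢ be the assignments in which traveller i gets their own suitcase. We want the size of the complement of A₁∪…∪A_6.
By inclusion–exclusion this is Σ_{j=0}^{6} (−1)^j C(6,j)·(6−j)!.
Computing: 720 − 720 + 360 − 120 + 30 − 6 + 1 = 265.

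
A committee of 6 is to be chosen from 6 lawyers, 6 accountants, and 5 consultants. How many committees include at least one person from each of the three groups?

10530

With no constraint there are C(17,6) = 12376 possible selections.
Subtract selections that omit an entire group: no lawyers → C(11,6) = 462; no accountants → C(11,6) = 462; no consultants → C(12,6) = 924.
Add back selections omitting two groups (i.e. drawn from a single group): C(6,6) + C(6,6) + C(5,6) = 2.
By inclusion–exclusion: 12376 − 1848 + 2 = 10530.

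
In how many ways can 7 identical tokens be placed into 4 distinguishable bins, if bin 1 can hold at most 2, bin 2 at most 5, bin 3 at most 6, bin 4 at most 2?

Without the upper bounds there are C(10,3) = 120 ways to split 7 among 4 bins.
Subtract solutions that violate a single cap (substitute x_i' = x_i − (cap_i+1)): x_1 ≥ 3 gives C(7,3) = 35; x_2 ≥ 6 gives C(4,3) = 4; x_3 ≥ 7 gives C(3,3) = 1; x_4 ≥ 3 gives C(7,3) = 35. Together 75.
Add back pairs where two caps are both exceeded: 0 + 0 + 4 + 0 + 0 + 0 = 4.
By inclusion–exclusion the count is 120 − 75 + 4 = 49.

49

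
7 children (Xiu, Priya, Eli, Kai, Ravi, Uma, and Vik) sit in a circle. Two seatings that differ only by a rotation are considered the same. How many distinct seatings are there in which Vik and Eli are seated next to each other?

Treat {Vik, Eli} as one unit (2 internal orders) and seat the resulting 6 units around the table: (5)! circular arrangements.
So 2 × (5)! = 2 × 120 = 240.

240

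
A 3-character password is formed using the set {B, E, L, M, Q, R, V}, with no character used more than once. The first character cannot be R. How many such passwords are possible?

The first character has 7−1 = 6 choices (anything except R).
The remaining 2 characters are filled from the other 6 symbols without repetition: 6 × 5 = 30.
Total: 6 × 30 = 180.

180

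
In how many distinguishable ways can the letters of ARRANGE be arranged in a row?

ARRANGE has 7 letters with A appearing twice and R appearing twice.
So there are 7! / (2!·2!) = 1260 distinguishable arrangements.

1260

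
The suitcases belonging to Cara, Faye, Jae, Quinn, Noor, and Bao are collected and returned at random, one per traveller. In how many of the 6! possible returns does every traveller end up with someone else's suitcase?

Let Aᵢ be the assignments in which traveller i gets their own suitcase. We want the size of the complement of A₁∪…∪A_6.
By inclusion–exclusion this is Σ_{j=0}^{6} (−1)^j C(6,j)·(6−j)!.
Computing: 720 − 720 + 360 − 120 + 30 − 6 + 1 = 265.

265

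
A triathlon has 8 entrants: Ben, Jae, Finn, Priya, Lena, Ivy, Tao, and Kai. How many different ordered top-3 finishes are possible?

This is an ordered selection of 3 from 8: P(8,3).
That gives 8 × 7 × 6 = 336.

336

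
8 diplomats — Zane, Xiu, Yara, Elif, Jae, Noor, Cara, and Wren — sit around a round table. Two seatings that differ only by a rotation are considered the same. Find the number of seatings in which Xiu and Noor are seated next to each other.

Glue Xiu and Noor into a block (2 internal orders). Seating 7 units around a circle gives (6)! arrangements.
So 2 × (6)! = 2 × 720 = 1440.

1440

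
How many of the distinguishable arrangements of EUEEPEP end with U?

Fix U in the last position and arrange the remaining 6 letters.
Those 6 letters have E appearing 4 times and P appearing twice, giving (6)!/(4!·2!) = 15.

15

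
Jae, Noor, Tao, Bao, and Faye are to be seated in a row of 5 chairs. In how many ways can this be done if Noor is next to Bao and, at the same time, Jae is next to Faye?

24

Treat {Noor,Bao} as one block (2 orders) and {Jae,Faye} as another (2 orders).
That leaves 3 units to arrange: 2 × 2 × 3! = 4 × 6 = 24.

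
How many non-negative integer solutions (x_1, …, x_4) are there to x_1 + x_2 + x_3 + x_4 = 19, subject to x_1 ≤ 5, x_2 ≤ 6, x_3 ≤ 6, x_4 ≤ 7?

Ignoring the caps, the number of non-negative solutions to x_1+…+x_4 = 19 is C(22,3) = 1540.
Subtract solutions that violate a single cap (substitute x_i' = x_i − (cap_i+1)): x_1 ≥ 6 gives C(16,3) = 560; x_2 ≥ 7 gives C(15,3) = 455; x_3 ≥ 7 gives C(15,3) = 455; x_4 ≥ 8 gives C(14,3) = 364. Together 1834.
Add back pairs where two caps are both exceeded: 84 + 84 + 56 + 56 + 35 + 35 = 350.
By inclusion–exclusion the count is 1540 − 1834 + 350 = 56.

56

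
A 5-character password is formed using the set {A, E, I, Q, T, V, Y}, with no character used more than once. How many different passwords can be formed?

With no repetition, fill the 5 characters in order: 7 choices, then 6, down to 3.
7 × 6 × 5 × 4 × 3 = 2520.

2520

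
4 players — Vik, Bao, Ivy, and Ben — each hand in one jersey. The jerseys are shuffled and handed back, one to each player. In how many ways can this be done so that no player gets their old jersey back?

9

This is the derangement count D_4: permutations of 4 items with no fixed point.
By inclusion–exclusion this is Σ_{j=0}^{4} (−1)^j C(4,j)·(4−j)!.
Computing: 24 − 24 + 12 − 4 + 1 = 9.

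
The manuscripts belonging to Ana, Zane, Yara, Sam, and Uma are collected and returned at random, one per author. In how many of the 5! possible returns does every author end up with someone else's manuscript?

44

Let Aᵢ be the assignments in which author i gets their own manuscript. We want the size of the complement of A₁∪…∪A_5.
By inclusion–exclusion this is Σ_{j=0}^{5} (−1)^j C(5,j)·(5−j)!.
Computing: 120 − 120 + 60 − 20 + 5 − 1 = 44.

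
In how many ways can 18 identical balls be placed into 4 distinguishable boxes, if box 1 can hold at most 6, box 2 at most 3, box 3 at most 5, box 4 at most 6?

Without the upper bounds there are C(21,3) = 1330 ways to split 18 among 4 boxes.
Subtract solutions that violate a single cap (substitute x_i' = x_i − (cap_i+1)): x_1 ≥ 7 gives C(14,3) = 364; x_2 ≥ 4 gives C(17,3) = 680; x_3 ≥ 6 gives C(15,3) = 455; x_4 ≥ 7 gives C(14,3) = 364. Together 1863.
Add back pairs where two caps are both exceeded: 120 + 56 + 35 + 165 + 120 + 56 = 552.
Subtract triples: 4 + 1 + 0 + 4 = 9.
By inclusion–exclusion the count is 1330 − 1863 + 552 − 9 = 10.

10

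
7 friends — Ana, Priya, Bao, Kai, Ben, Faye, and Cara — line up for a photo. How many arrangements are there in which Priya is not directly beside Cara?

3600

Of the 7! = 5040 arrangements, those with Priya and Cara adjacent number 2 × 6! = 1440 (treat the pair as a block with 2 internal orders).
So 5040 − 1440 = 3600 arrangements keep them apart.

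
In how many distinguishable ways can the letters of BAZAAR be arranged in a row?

The 6 letters of BAZAAR have repeats: A appearing 3 times.
The number of distinct arrangements is 6!/(3!) = 720/6 = 120.

120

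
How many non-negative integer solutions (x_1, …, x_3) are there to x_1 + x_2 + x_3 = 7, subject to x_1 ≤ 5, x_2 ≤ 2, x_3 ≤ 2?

By stars and bars, unrestricted non-negative solutions to x_1+…+x_3 = 7 number C(7+2,2) = 36.
Subtract solutions that violate a single cap (substitute x_i' = x_i − (cap_i+1)): x_1 ≥ 6 gives C(3,2) = 3; x_2 ≥ 3 gives C(6,2) = 15; x_3 ≥ 3 gives C(6,2) = 15. Together 33.
Add back pairs where two caps are both exceeded: 0 + 0 + 3 = 3.
By inclusion–exclusion the count is 36 − 33 + 3 = 6.

6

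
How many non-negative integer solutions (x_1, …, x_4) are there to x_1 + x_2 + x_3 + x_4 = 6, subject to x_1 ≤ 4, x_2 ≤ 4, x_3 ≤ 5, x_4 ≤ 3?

Without the upper bounds there are C(9,3) = 84 ways to split 6 among 4 variables.
Subtract solutions that violate a single cap (substitute x_i' = x_i − (cap_i+1)): x_1 ≥ 5 gives C(4,3) = 4; x_2 ≥ 5 gives C(4,3) = 4; x_3 ≥ 6 gives C(3,3) = 1; x_4 ≥ 4 gives C(5,3) = 10. Together 19.
No two caps can be exceeded simultaneously, so the pair terms are all 0.
By inclusion–exclusion the count is 84 − 19 + 0 = 65.

65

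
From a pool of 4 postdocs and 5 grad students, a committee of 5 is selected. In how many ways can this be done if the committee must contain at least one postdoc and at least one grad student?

125

With no constraint there are C(9,5) = 126 possible selections.
Subtract selections that omit an entire group: no postdocs → C(5,5) = 1; no grad students → C(4,5) = 0.
Both groups omitted at once is impossible, so 126 − 1 = 125.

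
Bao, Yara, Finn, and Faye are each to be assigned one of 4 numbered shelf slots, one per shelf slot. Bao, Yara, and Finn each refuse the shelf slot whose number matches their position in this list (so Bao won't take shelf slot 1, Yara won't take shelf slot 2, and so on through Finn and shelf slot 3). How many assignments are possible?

Let Aᵢ (for i ∈ {1, 2, 3}) be the placements that put person i in their forbidden shelf slot. Any j of these fix j positions, leaving (4−j)! ways to fill the rest, and there are C(3,j) ways to pick which j.
By inclusion–exclusion, the number of valid placements is Σ_{j=0}^{3} (−1)^j C(3,j)·(4−j)!.
Computing: 24 − 18 + 6 − 1 = 11.

11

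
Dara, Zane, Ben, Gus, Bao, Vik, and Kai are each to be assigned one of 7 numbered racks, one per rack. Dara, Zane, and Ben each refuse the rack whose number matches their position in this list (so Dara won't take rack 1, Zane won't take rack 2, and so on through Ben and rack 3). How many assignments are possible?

Let Aᵢ (for i ∈ {1, 2, 3}) be the placements that put person i in their forbidden rack. Any j of these fix j positions, leaving (7−j)! ways to fill the rest, and there are C(3,j) ways to pick which j.
By inclusion–exclusion, the number of valid placements is Σ_{j=0}^{3} (−1)^j C(3,j)·(7−j)!.
Computing: 5040 − 2160 + 360 − 24 = 3216.

3216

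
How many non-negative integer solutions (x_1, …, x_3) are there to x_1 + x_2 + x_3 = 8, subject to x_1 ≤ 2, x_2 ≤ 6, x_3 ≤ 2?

6

By stars and bars, unrestricted non-negative solutions to x_1+…+x_3 = 8 number C(8+2,2) = 45.
Subtract solutions that violate a single cap (substitute x_i' = x_i − (cap_i+1)): x_1 ≥ 3 gives C(7,2) = 21; x_2 ≥ 7 gives C(3,2) = 3; x_3 ≥ 3 gives C(7,2) = 21. Together 45.
Add back pairs where two caps are both exceeded: 0 + 6 + 0 = 6.
By inclusion–exclusion the count is 45 − 45 + 6 = 6.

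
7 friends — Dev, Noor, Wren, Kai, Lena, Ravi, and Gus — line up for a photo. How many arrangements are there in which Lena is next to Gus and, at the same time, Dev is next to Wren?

Treat {Lena,Gus} as one block (2 orders) and {Dev,Wren} as another (2 orders).
That leaves 5 units to arrange: 2 × 2 × 5! = 4 × 120 = 480.

480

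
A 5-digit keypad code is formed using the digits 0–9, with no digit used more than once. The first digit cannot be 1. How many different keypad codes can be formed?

The first digit has 10−1 = 9 choices (anything except 1).
The remaining 4 digits are filled from the other 9 symbols without repetition: 9 × 8 × 7 × 6 = 3024.
Total: 9 × 3024 = 27216.

27216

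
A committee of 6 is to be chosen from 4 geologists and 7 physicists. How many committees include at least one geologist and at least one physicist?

455

With no constraint there are C(11,6) = 462 possible selections.
Selections missing a whole group: no geologists → C(7,6) = 7; no physicists → C(4,6) = 0.
Both groups omitted at once is impossible, so 462 − 7 = 455.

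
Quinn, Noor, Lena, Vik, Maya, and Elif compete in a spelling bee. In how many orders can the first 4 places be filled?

There are 6 choices for 1st place, 5 for 2nd, and so on down to 3 for position 4.
That gives 6 × 5 × 4 × 3 = 360.

360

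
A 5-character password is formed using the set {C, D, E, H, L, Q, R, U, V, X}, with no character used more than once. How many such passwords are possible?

Choose and order 5 of the 10 symbols: the first character has 10 options, the next 9, and so on down to 6.
10 × 9 × 8 × 7 × 6 = 30240.

30240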